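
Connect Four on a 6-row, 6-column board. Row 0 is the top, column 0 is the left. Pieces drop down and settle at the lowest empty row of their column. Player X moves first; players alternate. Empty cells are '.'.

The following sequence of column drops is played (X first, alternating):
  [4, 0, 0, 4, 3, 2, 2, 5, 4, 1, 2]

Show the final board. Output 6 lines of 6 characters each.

Answer: ......
......
......
..X.X.
X.X.O.
OOOXXO

Derivation:
Move 1: X drops in col 4, lands at row 5
Move 2: O drops in col 0, lands at row 5
Move 3: X drops in col 0, lands at row 4
Move 4: O drops in col 4, lands at row 4
Move 5: X drops in col 3, lands at row 5
Move 6: O drops in col 2, lands at row 5
Move 7: X drops in col 2, lands at row 4
Move 8: O drops in col 5, lands at row 5
Move 9: X drops in col 4, lands at row 3
Move 10: O drops in col 1, lands at row 5
Move 11: X drops in col 2, lands at row 3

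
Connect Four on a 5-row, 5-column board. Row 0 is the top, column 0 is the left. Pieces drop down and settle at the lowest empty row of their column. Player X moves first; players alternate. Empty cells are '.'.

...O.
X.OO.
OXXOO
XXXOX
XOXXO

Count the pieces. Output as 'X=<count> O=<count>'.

X=10 O=9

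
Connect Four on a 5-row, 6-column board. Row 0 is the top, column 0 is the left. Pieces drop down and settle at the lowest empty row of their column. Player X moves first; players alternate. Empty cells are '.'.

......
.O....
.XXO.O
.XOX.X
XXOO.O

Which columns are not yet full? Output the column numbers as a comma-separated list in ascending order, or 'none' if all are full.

col 0: top cell = '.' → open
col 1: top cell = '.' → open
col 2: top cell = '.' → open
col 3: top cell = '.' → open
col 4: top cell = '.' → open
col 5: top cell = '.' → open

Answer: 0,1,2,3,4,5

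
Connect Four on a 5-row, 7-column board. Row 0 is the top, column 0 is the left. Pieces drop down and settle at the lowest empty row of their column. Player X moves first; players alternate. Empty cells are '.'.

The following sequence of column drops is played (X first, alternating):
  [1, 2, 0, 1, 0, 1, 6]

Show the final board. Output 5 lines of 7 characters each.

Move 1: X drops in col 1, lands at row 4
Move 2: O drops in col 2, lands at row 4
Move 3: X drops in col 0, lands at row 4
Move 4: O drops in col 1, lands at row 3
Move 5: X drops in col 0, lands at row 3
Move 6: O drops in col 1, lands at row 2
Move 7: X drops in col 6, lands at row 4

Answer: .......
.......
.O.....
XO.....
XXO...X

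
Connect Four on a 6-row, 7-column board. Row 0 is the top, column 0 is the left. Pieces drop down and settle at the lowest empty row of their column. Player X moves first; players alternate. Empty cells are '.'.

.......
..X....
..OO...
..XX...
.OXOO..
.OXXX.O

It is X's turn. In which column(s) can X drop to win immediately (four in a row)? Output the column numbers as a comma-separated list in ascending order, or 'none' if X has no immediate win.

Answer: 5

Derivation:
col 0: drop X → no win
col 1: drop X → no win
col 2: drop X → no win
col 3: drop X → no win
col 4: drop X → no win
col 5: drop X → WIN!
col 6: drop X → no win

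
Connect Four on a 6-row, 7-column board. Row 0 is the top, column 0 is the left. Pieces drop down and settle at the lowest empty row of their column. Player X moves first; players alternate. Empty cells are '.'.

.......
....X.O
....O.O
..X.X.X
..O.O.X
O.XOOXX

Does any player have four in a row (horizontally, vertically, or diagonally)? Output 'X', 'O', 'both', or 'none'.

none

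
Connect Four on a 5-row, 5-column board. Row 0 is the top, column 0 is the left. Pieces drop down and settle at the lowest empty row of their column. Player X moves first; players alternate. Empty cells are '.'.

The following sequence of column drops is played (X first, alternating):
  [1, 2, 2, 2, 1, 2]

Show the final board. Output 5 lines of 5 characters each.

Answer: .....
..O..
..O..
.XX..
.XO..

Derivation:
Move 1: X drops in col 1, lands at row 4
Move 2: O drops in col 2, lands at row 4
Move 3: X drops in col 2, lands at row 3
Move 4: O drops in col 2, lands at row 2
Move 5: X drops in col 1, lands at row 3
Move 6: O drops in col 2, lands at row 1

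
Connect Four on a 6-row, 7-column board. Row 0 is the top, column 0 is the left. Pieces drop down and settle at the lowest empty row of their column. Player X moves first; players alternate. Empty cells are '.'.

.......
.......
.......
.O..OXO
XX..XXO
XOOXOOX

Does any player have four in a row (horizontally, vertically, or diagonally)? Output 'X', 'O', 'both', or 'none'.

none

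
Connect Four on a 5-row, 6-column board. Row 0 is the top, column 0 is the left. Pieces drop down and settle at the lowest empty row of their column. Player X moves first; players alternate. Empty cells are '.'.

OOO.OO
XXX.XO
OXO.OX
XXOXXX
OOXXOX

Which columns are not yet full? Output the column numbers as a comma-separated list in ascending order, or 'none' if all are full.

col 0: top cell = 'O' → FULL
col 1: top cell = 'O' → FULL
col 2: top cell = 'O' → FULL
col 3: top cell = '.' → open
col 4: top cell = 'O' → FULL
col 5: top cell = 'O' → FULL

Answer: 3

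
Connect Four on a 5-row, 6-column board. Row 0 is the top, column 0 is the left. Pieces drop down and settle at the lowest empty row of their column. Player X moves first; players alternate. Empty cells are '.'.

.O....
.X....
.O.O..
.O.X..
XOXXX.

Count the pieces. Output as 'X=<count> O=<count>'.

X=6 O=5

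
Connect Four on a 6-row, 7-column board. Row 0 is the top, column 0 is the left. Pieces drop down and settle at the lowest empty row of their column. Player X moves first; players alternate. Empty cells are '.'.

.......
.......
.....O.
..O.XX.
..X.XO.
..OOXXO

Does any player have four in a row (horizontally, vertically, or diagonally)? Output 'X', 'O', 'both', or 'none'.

none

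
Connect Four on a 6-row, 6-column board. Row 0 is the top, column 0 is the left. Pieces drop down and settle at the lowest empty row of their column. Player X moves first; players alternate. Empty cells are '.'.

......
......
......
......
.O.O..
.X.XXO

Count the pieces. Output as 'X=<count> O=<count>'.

X=3 O=3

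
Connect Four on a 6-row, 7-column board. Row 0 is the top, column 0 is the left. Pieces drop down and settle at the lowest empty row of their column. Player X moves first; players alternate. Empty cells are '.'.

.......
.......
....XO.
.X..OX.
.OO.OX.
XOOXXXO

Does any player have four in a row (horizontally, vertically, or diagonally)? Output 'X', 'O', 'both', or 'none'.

none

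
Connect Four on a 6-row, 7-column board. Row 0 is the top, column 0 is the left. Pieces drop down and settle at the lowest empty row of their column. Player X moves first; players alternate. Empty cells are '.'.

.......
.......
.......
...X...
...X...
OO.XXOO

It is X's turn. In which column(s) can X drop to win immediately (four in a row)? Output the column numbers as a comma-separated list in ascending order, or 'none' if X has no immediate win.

col 0: drop X → no win
col 1: drop X → no win
col 2: drop X → no win
col 3: drop X → WIN!
col 4: drop X → no win
col 5: drop X → no win
col 6: drop X → no win

Answer: 3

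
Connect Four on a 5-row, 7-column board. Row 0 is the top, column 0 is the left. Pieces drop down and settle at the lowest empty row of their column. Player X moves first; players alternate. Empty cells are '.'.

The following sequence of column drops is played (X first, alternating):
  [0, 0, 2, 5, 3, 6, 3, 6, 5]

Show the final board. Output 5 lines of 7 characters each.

Answer: .......
.......
.......
O..X.XO
X.XX.OO

Derivation:
Move 1: X drops in col 0, lands at row 4
Move 2: O drops in col 0, lands at row 3
Move 3: X drops in col 2, lands at row 4
Move 4: O drops in col 5, lands at row 4
Move 5: X drops in col 3, lands at row 4
Move 6: O drops in col 6, lands at row 4
Move 7: X drops in col 3, lands at row 3
Move 8: O drops in col 6, lands at row 3
Move 9: X drops in col 5, lands at row 3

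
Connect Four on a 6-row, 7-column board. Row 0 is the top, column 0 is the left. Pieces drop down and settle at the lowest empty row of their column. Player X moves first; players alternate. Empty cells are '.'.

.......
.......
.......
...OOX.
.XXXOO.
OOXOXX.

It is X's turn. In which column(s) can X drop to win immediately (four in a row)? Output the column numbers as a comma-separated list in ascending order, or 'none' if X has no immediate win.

Answer: 0

Derivation:
col 0: drop X → WIN!
col 1: drop X → no win
col 2: drop X → no win
col 3: drop X → no win
col 4: drop X → no win
col 5: drop X → no win
col 6: drop X → no win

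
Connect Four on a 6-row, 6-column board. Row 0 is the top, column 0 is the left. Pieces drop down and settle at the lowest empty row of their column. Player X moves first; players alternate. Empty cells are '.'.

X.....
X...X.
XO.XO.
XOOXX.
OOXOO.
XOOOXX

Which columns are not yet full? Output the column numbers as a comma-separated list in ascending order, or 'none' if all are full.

Answer: 1,2,3,4,5

Derivation:
col 0: top cell = 'X' → FULL
col 1: top cell = '.' → open
col 2: top cell = '.' → open
col 3: top cell = '.' → open
col 4: top cell = '.' → open
col 5: top cell = '.' → open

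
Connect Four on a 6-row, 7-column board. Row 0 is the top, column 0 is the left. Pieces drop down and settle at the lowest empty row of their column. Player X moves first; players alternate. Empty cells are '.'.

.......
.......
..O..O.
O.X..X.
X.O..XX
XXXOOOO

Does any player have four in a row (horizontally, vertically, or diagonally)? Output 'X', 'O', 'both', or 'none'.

O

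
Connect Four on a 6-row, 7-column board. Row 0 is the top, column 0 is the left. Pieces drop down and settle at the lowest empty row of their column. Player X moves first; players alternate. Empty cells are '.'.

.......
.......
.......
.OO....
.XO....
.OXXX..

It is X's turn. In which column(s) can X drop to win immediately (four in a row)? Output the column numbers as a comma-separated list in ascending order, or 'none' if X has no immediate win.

col 0: drop X → no win
col 1: drop X → no win
col 2: drop X → no win
col 3: drop X → no win
col 4: drop X → no win
col 5: drop X → WIN!
col 6: drop X → no win

Answer: 5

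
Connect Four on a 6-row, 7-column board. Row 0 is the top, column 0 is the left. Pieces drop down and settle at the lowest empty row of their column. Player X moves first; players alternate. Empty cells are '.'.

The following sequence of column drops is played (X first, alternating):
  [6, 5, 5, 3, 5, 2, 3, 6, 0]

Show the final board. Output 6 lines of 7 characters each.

Answer: .......
.......
.......
.....X.
...X.XO
X.OO.OX

Derivation:
Move 1: X drops in col 6, lands at row 5
Move 2: O drops in col 5, lands at row 5
Move 3: X drops in col 5, lands at row 4
Move 4: O drops in col 3, lands at row 5
Move 5: X drops in col 5, lands at row 3
Move 6: O drops in col 2, lands at row 5
Move 7: X drops in col 3, lands at row 4
Move 8: O drops in col 6, lands at row 4
Move 9: X drops in col 0, lands at row 5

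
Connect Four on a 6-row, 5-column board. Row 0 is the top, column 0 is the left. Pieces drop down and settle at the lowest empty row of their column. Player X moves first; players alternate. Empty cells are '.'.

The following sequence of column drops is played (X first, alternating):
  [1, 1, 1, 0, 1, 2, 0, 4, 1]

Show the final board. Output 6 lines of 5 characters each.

Answer: .....
.X...
.X...
.X...
XO...
OXO.O

Derivation:
Move 1: X drops in col 1, lands at row 5
Move 2: O drops in col 1, lands at row 4
Move 3: X drops in col 1, lands at row 3
Move 4: O drops in col 0, lands at row 5
Move 5: X drops in col 1, lands at row 2
Move 6: O drops in col 2, lands at row 5
Move 7: X drops in col 0, lands at row 4
Move 8: O drops in col 4, lands at row 5
Move 9: X drops in col 1, lands at row 1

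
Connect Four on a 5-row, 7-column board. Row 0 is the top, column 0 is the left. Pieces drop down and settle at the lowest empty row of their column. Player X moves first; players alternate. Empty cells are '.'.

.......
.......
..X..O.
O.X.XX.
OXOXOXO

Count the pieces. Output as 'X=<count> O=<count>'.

X=7 O=6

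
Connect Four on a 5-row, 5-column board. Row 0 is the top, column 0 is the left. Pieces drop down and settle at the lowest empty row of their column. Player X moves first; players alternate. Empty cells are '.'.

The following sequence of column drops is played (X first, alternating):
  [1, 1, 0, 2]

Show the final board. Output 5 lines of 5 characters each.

Move 1: X drops in col 1, lands at row 4
Move 2: O drops in col 1, lands at row 3
Move 3: X drops in col 0, lands at row 4
Move 4: O drops in col 2, lands at row 4

Answer: .....
.....
.....
.O...
XXO..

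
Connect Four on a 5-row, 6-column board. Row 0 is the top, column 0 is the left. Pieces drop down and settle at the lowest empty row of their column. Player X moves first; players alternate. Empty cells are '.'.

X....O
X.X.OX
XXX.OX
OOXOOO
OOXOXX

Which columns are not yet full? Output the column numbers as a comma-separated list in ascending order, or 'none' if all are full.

Answer: 1,2,3,4

Derivation:
col 0: top cell = 'X' → FULL
col 1: top cell = '.' → open
col 2: top cell = '.' → open
col 3: top cell = '.' → open
col 4: top cell = '.' → open
col 5: top cell = 'O' → FULL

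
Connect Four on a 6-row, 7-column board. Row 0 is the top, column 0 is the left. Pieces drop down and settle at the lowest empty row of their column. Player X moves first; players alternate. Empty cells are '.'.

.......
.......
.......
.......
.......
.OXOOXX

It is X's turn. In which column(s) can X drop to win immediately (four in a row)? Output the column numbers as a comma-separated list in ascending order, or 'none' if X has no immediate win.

col 0: drop X → no win
col 1: drop X → no win
col 2: drop X → no win
col 3: drop X → no win
col 4: drop X → no win
col 5: drop X → no win
col 6: drop X → no win

Answer: none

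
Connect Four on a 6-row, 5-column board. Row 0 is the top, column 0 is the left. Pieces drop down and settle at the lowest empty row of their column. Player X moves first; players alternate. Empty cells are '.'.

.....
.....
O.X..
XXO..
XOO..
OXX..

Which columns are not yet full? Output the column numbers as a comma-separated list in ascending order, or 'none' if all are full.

col 0: top cell = '.' → open
col 1: top cell = '.' → open
col 2: top cell = '.' → open
col 3: top cell = '.' → open
col 4: top cell = '.' → open

Answer: 0,1,2,3,4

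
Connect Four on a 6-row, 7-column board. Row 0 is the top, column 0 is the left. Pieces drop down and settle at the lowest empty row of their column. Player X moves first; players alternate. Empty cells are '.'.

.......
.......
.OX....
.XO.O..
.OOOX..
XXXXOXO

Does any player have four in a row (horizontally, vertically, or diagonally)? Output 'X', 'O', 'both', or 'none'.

both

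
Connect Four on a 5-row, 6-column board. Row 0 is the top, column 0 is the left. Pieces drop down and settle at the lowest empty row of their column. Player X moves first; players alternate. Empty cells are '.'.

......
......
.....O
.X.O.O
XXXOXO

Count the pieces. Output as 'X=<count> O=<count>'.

X=5 O=5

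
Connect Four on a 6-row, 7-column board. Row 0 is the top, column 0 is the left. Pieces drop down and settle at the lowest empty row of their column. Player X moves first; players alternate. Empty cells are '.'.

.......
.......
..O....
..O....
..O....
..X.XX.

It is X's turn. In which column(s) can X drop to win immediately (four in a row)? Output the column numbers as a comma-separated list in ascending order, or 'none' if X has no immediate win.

Answer: 3

Derivation:
col 0: drop X → no win
col 1: drop X → no win
col 2: drop X → no win
col 3: drop X → WIN!
col 4: drop X → no win
col 5: drop X → no win
col 6: drop X → no win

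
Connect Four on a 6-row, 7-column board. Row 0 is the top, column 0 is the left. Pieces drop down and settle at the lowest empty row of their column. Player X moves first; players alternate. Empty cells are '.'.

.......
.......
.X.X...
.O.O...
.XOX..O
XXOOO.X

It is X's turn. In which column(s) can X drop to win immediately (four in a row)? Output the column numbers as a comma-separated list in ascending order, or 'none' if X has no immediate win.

Answer: 2

Derivation:
col 0: drop X → no win
col 1: drop X → no win
col 2: drop X → WIN!
col 3: drop X → no win
col 4: drop X → no win
col 5: drop X → no win
col 6: drop X → no win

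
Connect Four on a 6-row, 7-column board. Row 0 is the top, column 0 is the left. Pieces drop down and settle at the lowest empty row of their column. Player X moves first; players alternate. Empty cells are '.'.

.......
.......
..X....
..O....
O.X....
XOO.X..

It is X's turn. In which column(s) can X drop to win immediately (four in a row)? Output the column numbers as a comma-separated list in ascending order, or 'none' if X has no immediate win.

col 0: drop X → no win
col 1: drop X → no win
col 2: drop X → no win
col 3: drop X → no win
col 4: drop X → no win
col 5: drop X → no win
col 6: drop X → no win

Answer: none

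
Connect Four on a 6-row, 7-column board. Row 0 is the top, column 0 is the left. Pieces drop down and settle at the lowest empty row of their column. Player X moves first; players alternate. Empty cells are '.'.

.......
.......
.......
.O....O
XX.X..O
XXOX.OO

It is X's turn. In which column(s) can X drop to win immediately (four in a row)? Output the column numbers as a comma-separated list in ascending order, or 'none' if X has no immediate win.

col 0: drop X → no win
col 1: drop X → no win
col 2: drop X → WIN!
col 3: drop X → no win
col 4: drop X → no win
col 5: drop X → no win
col 6: drop X → no win

Answer: 2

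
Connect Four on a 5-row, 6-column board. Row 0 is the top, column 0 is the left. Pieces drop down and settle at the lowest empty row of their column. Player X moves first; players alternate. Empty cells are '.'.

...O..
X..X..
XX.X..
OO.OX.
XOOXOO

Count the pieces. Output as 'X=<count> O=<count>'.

X=8 O=8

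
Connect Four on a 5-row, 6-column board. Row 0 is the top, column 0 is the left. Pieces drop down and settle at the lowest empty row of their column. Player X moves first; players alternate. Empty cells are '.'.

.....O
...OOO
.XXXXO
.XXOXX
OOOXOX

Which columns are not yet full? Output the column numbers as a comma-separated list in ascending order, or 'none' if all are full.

Answer: 0,1,2,3,4

Derivation:
col 0: top cell = '.' → open
col 1: top cell = '.' → open
col 2: top cell = '.' → open
col 3: top cell = '.' → open
col 4: top cell = '.' → open
col 5: top cell = 'O' → FULL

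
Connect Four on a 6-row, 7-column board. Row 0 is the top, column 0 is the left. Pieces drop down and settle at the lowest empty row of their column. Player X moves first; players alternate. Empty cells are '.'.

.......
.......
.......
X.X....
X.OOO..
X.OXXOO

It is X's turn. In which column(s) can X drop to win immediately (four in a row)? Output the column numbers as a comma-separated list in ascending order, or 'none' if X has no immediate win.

Answer: 0

Derivation:
col 0: drop X → WIN!
col 1: drop X → no win
col 2: drop X → no win
col 3: drop X → no win
col 4: drop X → no win
col 5: drop X → no win
col 6: drop X → no win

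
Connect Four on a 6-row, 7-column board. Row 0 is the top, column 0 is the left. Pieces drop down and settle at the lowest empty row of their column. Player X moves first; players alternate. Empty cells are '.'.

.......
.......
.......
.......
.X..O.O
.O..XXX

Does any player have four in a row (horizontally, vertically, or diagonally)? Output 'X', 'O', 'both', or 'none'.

none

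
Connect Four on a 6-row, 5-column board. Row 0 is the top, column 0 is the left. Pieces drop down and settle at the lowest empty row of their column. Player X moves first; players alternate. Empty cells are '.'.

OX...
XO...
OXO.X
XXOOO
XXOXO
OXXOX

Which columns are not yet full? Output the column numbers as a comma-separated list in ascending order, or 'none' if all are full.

Answer: 2,3,4

Derivation:
col 0: top cell = 'O' → FULL
col 1: top cell = 'X' → FULL
col 2: top cell = '.' → open
col 3: top cell = '.' → open
col 4: top cell = '.' → open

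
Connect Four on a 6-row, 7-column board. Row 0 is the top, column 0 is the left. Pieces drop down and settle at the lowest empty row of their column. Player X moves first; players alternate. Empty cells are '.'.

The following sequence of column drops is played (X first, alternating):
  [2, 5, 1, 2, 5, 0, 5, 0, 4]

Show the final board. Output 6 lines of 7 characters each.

Answer: .......
.......
.......
.....X.
O.O..X.
OXX.XO.

Derivation:
Move 1: X drops in col 2, lands at row 5
Move 2: O drops in col 5, lands at row 5
Move 3: X drops in col 1, lands at row 5
Move 4: O drops in col 2, lands at row 4
Move 5: X drops in col 5, lands at row 4
Move 6: O drops in col 0, lands at row 5
Move 7: X drops in col 5, lands at row 3
Move 8: O drops in col 0, lands at row 4
Move 9: X drops in col 4, lands at row 5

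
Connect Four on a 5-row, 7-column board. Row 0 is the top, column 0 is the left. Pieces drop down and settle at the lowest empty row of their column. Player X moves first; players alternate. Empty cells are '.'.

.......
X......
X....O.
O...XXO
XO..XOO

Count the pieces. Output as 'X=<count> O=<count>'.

X=6 O=6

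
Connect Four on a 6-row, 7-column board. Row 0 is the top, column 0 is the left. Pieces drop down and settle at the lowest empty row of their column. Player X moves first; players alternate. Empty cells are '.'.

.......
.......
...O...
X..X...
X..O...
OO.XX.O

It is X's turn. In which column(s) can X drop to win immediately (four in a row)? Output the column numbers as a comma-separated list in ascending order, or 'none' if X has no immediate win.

Answer: none

Derivation:
col 0: drop X → no win
col 1: drop X → no win
col 2: drop X → no win
col 3: drop X → no win
col 4: drop X → no win
col 5: drop X → no win
col 6: drop X → no win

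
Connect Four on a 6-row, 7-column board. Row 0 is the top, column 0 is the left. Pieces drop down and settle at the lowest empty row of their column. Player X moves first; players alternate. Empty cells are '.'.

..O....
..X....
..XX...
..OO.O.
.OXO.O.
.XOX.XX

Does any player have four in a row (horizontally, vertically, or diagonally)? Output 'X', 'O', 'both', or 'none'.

none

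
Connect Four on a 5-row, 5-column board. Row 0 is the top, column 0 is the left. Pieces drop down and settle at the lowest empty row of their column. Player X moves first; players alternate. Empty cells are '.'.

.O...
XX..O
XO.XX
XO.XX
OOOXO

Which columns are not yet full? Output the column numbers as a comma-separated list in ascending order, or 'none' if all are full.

col 0: top cell = '.' → open
col 1: top cell = 'O' → FULL
col 2: top cell = '.' → open
col 3: top cell = '.' → open
col 4: top cell = '.' → open

Answer: 0,2,3,4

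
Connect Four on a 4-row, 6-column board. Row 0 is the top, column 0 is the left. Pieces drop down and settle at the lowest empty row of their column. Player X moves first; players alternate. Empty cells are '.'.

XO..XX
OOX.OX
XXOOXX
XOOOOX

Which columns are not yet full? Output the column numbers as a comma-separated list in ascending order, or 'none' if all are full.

col 0: top cell = 'X' → FULL
col 1: top cell = 'O' → FULL
col 2: top cell = '.' → open
col 3: top cell = '.' → open
col 4: top cell = 'X' → FULL
col 5: top cell = 'X' → FULL

Answer: 2,3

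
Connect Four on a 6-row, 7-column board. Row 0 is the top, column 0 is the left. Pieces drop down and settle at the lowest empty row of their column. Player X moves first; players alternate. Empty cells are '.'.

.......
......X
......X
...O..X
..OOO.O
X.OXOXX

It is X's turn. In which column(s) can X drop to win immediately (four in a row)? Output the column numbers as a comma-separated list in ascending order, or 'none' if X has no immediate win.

col 0: drop X → no win
col 1: drop X → no win
col 2: drop X → no win
col 3: drop X → no win
col 4: drop X → no win
col 5: drop X → no win
col 6: drop X → WIN!

Answer: 6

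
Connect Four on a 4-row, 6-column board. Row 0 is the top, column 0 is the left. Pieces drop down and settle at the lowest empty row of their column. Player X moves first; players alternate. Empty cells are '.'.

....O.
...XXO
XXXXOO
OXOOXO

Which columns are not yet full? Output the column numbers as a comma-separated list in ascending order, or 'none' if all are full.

Answer: 0,1,2,3,5

Derivation:
col 0: top cell = '.' → open
col 1: top cell = '.' → open
col 2: top cell = '.' → open
col 3: top cell = '.' → open
col 4: top cell = 'O' → FULL
col 5: top cell = '.' → open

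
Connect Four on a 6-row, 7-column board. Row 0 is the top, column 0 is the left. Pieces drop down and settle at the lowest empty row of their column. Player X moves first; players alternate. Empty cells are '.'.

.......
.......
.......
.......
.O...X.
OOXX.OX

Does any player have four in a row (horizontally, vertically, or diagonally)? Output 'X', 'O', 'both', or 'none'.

none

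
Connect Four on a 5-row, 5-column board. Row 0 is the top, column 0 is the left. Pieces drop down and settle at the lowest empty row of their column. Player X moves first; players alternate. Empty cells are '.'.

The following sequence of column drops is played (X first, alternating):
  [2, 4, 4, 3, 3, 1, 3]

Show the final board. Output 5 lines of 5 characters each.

Answer: .....
.....
...X.
...XX
.OXOO

Derivation:
Move 1: X drops in col 2, lands at row 4
Move 2: O drops in col 4, lands at row 4
Move 3: X drops in col 4, lands at row 3
Move 4: O drops in col 3, lands at row 4
Move 5: X drops in col 3, lands at row 3
Move 6: O drops in col 1, lands at row 4
Move 7: X drops in col 3, lands at row 2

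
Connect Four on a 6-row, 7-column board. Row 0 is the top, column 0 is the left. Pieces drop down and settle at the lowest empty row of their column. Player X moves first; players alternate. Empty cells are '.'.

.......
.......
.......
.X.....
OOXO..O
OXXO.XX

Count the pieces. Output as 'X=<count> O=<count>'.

X=6 O=6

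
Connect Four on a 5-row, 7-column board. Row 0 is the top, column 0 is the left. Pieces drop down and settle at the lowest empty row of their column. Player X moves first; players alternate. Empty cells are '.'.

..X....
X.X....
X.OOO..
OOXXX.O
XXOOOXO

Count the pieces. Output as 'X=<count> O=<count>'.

X=10 O=10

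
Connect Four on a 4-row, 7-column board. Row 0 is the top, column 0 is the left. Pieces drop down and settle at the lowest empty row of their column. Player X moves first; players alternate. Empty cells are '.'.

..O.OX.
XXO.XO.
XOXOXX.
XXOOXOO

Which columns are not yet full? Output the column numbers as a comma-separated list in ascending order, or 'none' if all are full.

col 0: top cell = '.' → open
col 1: top cell = '.' → open
col 2: top cell = 'O' → FULL
col 3: top cell = '.' → open
col 4: top cell = 'O' → FULL
col 5: top cell = 'X' → FULL
col 6: top cell = '.' → open

Answer: 0,1,3,6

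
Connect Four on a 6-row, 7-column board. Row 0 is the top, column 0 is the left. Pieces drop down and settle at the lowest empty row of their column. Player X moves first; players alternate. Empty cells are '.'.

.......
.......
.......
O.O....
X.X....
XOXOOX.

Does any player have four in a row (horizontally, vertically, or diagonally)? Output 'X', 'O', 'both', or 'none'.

none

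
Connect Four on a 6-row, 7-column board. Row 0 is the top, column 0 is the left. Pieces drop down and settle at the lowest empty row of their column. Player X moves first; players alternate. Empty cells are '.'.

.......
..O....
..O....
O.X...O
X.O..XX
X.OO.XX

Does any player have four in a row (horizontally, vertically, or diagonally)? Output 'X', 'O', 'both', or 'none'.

none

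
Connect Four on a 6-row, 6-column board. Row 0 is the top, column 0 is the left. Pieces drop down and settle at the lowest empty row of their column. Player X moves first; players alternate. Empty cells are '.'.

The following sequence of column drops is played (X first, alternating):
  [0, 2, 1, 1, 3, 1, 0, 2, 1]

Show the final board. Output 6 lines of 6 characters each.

Move 1: X drops in col 0, lands at row 5
Move 2: O drops in col 2, lands at row 5
Move 3: X drops in col 1, lands at row 5
Move 4: O drops in col 1, lands at row 4
Move 5: X drops in col 3, lands at row 5
Move 6: O drops in col 1, lands at row 3
Move 7: X drops in col 0, lands at row 4
Move 8: O drops in col 2, lands at row 4
Move 9: X drops in col 1, lands at row 2

Answer: ......
......
.X....
.O....
XOO...
XXOX..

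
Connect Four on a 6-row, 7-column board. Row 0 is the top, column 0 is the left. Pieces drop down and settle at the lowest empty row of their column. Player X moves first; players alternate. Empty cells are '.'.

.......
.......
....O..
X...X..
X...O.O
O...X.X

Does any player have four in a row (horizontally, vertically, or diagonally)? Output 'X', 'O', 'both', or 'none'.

none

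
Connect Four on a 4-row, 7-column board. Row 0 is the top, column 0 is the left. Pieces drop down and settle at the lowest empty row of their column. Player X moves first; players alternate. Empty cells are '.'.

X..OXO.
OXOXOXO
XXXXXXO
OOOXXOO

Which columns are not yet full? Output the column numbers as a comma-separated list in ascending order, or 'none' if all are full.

Answer: 1,2,6

Derivation:
col 0: top cell = 'X' → FULL
col 1: top cell = '.' → open
col 2: top cell = '.' → open
col 3: top cell = 'O' → FULL
col 4: top cell = 'X' → FULL
col 5: top cell = 'O' → FULL
col 6: top cell = '.' → open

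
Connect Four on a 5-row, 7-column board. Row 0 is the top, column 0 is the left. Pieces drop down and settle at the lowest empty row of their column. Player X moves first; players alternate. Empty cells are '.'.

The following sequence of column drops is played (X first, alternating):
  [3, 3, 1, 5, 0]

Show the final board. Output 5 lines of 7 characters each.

Move 1: X drops in col 3, lands at row 4
Move 2: O drops in col 3, lands at row 3
Move 3: X drops in col 1, lands at row 4
Move 4: O drops in col 5, lands at row 4
Move 5: X drops in col 0, lands at row 4

Answer: .......
.......
.......
...O...
XX.X.O.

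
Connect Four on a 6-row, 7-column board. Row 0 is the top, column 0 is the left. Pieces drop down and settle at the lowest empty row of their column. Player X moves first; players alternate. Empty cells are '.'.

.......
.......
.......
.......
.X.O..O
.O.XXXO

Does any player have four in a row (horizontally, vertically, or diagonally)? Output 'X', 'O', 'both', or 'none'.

none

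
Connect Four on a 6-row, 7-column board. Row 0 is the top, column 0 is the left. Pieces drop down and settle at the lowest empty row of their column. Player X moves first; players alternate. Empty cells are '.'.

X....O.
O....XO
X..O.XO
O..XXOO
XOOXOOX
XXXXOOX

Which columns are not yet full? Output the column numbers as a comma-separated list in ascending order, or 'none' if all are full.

col 0: top cell = 'X' → FULL
col 1: top cell = '.' → open
col 2: top cell = '.' → open
col 3: top cell = '.' → open
col 4: top cell = '.' → open
col 5: top cell = 'O' → FULL
col 6: top cell = '.' → open

Answer: 1,2,3,4,6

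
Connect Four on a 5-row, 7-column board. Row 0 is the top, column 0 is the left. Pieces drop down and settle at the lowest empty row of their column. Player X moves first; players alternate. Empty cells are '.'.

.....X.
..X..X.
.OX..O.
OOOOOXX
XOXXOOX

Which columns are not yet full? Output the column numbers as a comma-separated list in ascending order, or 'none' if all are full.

col 0: top cell = '.' → open
col 1: top cell = '.' → open
col 2: top cell = '.' → open
col 3: top cell = '.' → open
col 4: top cell = '.' → open
col 5: top cell = 'X' → FULL
col 6: top cell = '.' → open

Answer: 0,1,2,3,4,6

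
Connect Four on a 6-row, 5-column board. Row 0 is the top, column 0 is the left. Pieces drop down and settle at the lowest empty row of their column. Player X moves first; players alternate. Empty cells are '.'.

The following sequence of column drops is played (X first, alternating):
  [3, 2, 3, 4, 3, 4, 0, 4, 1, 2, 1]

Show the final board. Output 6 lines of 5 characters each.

Move 1: X drops in col 3, lands at row 5
Move 2: O drops in col 2, lands at row 5
Move 3: X drops in col 3, lands at row 4
Move 4: O drops in col 4, lands at row 5
Move 5: X drops in col 3, lands at row 3
Move 6: O drops in col 4, lands at row 4
Move 7: X drops in col 0, lands at row 5
Move 8: O drops in col 4, lands at row 3
Move 9: X drops in col 1, lands at row 5
Move 10: O drops in col 2, lands at row 4
Move 11: X drops in col 1, lands at row 4

Answer: .....
.....
.....
...XO
.XOXO
XXOXO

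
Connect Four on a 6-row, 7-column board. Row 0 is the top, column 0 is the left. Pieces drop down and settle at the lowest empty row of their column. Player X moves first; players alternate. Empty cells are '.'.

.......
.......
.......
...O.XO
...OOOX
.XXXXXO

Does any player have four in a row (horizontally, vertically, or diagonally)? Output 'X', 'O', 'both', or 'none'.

X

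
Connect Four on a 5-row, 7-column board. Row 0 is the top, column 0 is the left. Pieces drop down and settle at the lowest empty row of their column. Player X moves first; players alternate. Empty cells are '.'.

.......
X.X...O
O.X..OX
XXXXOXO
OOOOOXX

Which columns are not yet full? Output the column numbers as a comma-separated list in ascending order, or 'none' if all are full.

Answer: 0,1,2,3,4,5,6

Derivation:
col 0: top cell = '.' → open
col 1: top cell = '.' → open
col 2: top cell = '.' → open
col 3: top cell = '.' → open
col 4: top cell = '.' → open
col 5: top cell = '.' → open
col 6: top cell = '.' → open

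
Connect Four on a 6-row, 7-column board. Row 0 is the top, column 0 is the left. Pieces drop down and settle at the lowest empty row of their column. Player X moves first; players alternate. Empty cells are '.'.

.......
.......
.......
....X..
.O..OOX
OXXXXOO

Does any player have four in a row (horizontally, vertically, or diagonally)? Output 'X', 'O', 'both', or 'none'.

X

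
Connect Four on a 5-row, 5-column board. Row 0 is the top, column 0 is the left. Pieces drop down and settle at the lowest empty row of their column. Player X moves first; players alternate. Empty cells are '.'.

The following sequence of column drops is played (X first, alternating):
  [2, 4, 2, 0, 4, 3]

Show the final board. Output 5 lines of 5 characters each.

Answer: .....
.....
.....
..X.X
O.XOO

Derivation:
Move 1: X drops in col 2, lands at row 4
Move 2: O drops in col 4, lands at row 4
Move 3: X drops in col 2, lands at row 3
Move 4: O drops in col 0, lands at row 4
Move 5: X drops in col 4, lands at row 3
Move 6: O drops in col 3, lands at row 4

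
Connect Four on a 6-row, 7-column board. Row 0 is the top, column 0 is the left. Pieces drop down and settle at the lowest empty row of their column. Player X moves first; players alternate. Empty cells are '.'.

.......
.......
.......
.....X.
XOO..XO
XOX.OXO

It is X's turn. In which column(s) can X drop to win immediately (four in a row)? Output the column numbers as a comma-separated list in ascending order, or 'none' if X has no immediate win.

Answer: 5

Derivation:
col 0: drop X → no win
col 1: drop X → no win
col 2: drop X → no win
col 3: drop X → no win
col 4: drop X → no win
col 5: drop X → WIN!
col 6: drop X → no win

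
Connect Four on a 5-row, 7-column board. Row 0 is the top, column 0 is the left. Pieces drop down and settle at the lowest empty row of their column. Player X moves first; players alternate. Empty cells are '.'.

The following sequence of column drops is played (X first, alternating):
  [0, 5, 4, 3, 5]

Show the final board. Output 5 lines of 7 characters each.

Answer: .......
.......
.......
.....X.
X..OXO.

Derivation:
Move 1: X drops in col 0, lands at row 4
Move 2: O drops in col 5, lands at row 4
Move 3: X drops in col 4, lands at row 4
Move 4: O drops in col 3, lands at row 4
Move 5: X drops in col 5, lands at row 3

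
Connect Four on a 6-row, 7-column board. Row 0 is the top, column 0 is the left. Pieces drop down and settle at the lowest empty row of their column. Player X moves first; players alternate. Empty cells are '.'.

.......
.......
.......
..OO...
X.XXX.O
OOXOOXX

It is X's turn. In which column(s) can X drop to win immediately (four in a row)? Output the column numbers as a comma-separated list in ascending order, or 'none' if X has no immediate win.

col 0: drop X → no win
col 1: drop X → WIN!
col 2: drop X → no win
col 3: drop X → no win
col 4: drop X → no win
col 5: drop X → WIN!
col 6: drop X → no win

Answer: 1,5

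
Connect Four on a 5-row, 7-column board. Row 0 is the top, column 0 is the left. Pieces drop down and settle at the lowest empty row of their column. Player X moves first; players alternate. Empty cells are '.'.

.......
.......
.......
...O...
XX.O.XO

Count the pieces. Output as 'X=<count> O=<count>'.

X=3 O=3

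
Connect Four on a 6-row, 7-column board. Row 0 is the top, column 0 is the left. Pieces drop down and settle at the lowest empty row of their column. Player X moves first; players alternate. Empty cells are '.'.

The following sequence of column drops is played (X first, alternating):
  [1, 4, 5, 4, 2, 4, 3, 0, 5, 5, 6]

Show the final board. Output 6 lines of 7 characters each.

Answer: .......
.......
.......
....OO.
....OX.
OXXXOXX

Derivation:
Move 1: X drops in col 1, lands at row 5
Move 2: O drops in col 4, lands at row 5
Move 3: X drops in col 5, lands at row 5
Move 4: O drops in col 4, lands at row 4
Move 5: X drops in col 2, lands at row 5
Move 6: O drops in col 4, lands at row 3
Move 7: X drops in col 3, lands at row 5
Move 8: O drops in col 0, lands at row 5
Move 9: X drops in col 5, lands at row 4
Move 10: O drops in col 5, lands at row 3
Move 11: X drops in col 6, lands at row 5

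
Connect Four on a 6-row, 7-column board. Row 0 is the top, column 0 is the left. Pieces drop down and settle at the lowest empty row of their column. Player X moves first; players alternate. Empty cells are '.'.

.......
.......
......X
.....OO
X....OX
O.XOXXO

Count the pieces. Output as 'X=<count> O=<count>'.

X=6 O=6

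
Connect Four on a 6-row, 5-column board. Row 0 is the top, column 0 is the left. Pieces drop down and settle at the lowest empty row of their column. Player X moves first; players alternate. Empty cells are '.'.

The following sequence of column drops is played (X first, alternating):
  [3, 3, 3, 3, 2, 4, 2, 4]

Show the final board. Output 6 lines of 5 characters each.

Answer: .....
.....
...O.
...X.
..XOO
..XXO

Derivation:
Move 1: X drops in col 3, lands at row 5
Move 2: O drops in col 3, lands at row 4
Move 3: X drops in col 3, lands at row 3
Move 4: O drops in col 3, lands at row 2
Move 5: X drops in col 2, lands at row 5
Move 6: O drops in col 4, lands at row 5
Move 7: X drops in col 2, lands at row 4
Move 8: O drops in col 4, lands at row 4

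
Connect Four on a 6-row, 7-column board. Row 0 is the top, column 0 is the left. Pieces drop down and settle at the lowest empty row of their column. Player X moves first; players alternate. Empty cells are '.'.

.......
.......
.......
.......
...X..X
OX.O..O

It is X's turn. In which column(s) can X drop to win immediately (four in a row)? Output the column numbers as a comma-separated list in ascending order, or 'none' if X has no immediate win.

col 0: drop X → no win
col 1: drop X → no win
col 2: drop X → no win
col 3: drop X → no win
col 4: drop X → no win
col 5: drop X → no win
col 6: drop X → no win

Answer: none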